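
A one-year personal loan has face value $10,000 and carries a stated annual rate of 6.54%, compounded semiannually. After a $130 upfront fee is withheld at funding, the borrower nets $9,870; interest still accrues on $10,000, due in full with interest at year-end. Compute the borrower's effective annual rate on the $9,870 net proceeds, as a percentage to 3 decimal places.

8.052%

Amount owed after one year: 10,000 × (1 + 0.0654/2)^2 = 10,000 × 1.066469 = $10,664.69.
Effective rate on net proceeds: 10,664.69 / 9,870 − 1 = 0.080516 = 8.052%.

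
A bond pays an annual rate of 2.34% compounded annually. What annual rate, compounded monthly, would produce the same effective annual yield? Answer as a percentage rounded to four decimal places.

Compounded annually, EAR = nominal = 0.023400.
Solve (1 + r/12)^12 = 1.023400: r/12 = 1.023400^(1/12) − 1 = 0.001929, so r = 0.023153 = 2.3153%.

2.3153%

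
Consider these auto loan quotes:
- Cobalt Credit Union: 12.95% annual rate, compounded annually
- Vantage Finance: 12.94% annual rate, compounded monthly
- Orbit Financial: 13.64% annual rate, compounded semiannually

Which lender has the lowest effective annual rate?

Cobalt Credit Union: compounded annually, EAR = 12.950%
Vantage Finance: (1 + 0.1294/12)^12 − 1 = 13.736%
Orbit Financial: (1 + 0.1364/2)^2 − 1 = 14.105%
The lowest effective annual rate is Cobalt Credit Union at 12.950%.

Cobalt Credit Union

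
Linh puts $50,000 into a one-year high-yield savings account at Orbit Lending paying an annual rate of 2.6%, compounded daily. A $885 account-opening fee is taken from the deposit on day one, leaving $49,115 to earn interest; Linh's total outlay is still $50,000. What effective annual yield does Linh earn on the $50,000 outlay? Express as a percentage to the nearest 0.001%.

0.817%

Value after one year: 49,115 × (1 + 0.026/365)^365 = 49,115 × 1.026340 = $50,408.69.
Effective yield on the $50,000 outlay: 50,408.69 / 50,000 − 1 = 0.008174 = 0.817%.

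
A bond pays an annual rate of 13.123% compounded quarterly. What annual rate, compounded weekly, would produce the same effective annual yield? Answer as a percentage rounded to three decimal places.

12.928%

EAR = (1 + 0.13123/4)^4 − 1 = 0.137830.
Solve (1 + r/52)^52 = 1.137830: r/52 = 1.137830^(1/52) − 1 = 0.002486, so r = 0.129284 = 12.928%.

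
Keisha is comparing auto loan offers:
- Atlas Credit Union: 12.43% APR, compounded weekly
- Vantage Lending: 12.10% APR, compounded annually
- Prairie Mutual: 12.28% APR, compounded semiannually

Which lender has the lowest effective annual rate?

Atlas Credit Union: (1 + 0.1243/52)^52 − 1 = 13.219%
Vantage Lending: compounded annually, EAR = 12.100%
Prairie Mutual: (1 + 0.1228/2)^2 − 1 = 12.657%
The lowest effective annual rate is Vantage Lending at 12.100%.

Vantage Lending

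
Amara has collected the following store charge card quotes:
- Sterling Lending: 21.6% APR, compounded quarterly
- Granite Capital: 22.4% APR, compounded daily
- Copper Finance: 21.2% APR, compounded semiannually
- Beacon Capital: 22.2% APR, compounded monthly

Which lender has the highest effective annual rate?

Sterling Lending: (1 + 0.216/4)^4 − 1 = 23.413%
Granite Capital: (1 + 0.224/365)^365 − 1 = 25.099%
Copper Finance: (1 + 0.212/2)^2 − 1 = 22.324%
Beacon Capital: (1 + 0.222/12)^12 − 1 = 24.604%
The highest effective annual rate is Granite Capital at 25.099%.

Granite Capital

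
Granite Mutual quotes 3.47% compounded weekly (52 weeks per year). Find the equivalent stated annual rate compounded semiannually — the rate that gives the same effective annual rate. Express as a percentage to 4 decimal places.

EAR = (1 + 0.0347/52)^52 − 1 = 0.035297.
Solve (1 + r/2)^2 = 1.035297: r/2 = 1.035297^(1/2) − 1 = 0.017495, so r = 0.034991 = 3.4991%.

3.4991%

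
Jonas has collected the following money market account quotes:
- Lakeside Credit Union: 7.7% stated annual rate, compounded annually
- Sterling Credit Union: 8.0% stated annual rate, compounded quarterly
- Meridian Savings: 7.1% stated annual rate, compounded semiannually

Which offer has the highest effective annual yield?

Lakeside Credit Union: compounded annually, EAR = 7.700%
Sterling Credit Union: (1 + 0.080/4)^4 − 1 = 8.243%
Meridian Savings: (1 + 0.071/2)^2 − 1 = 7.226%
The highest effective annual rate is Sterling Credit Union at 8.243%.

Sterling Credit Union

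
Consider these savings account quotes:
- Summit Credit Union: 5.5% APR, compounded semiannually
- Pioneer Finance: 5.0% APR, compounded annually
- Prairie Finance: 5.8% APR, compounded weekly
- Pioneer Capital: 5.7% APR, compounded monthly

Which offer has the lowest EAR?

Pioneer Finance

Summit Credit Union: (1 + 0.055/2)^2 − 1 = 5.576%
Pioneer Finance: compounded annually, EAR = 5.000%
Prairie Finance: (1 + 0.058/52)^52 − 1 = 5.968%
Pioneer Capital: (1 + 0.057/12)^12 − 1 = 5.851%
The lowest effective annual rate is Pioneer Finance at 5.000%.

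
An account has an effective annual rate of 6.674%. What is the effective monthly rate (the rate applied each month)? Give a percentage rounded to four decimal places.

0.5398%

The per-month rate i satisfies (1 + i)^12 = 1 + 0.06674.
i = 1.06674^(1/12) − 1 = 0.0053985 = 0.5398%.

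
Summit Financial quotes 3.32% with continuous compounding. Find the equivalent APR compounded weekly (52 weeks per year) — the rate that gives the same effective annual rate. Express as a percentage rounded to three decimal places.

EAR under continuous compounding: e^0.0332 − 1 = 0.033757.
Solve (1 + r/52)^52 = 1.033757: r/52 = 1.033757^(1/52) − 1 = 0.000639, so r = 0.033211 = 3.321%.

3.321%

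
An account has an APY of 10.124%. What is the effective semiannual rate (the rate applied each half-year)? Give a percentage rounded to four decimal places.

4.9400%

The per-half-year rate i satisfies (1 + i)^2 = 1 + 0.10124.
i = 1.10124^(1/2) − 1 = 0.0493998 = 4.9400%.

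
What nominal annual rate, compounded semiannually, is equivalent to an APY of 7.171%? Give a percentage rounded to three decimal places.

(1 + r/2)^2 − 1 = 0.07171, so 1 + r/2 = 1.07171^(1/2).
r/2 = 0.035234, so r = 0.070469 = 7.047%.

7.047%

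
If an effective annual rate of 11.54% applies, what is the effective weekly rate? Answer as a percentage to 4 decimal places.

The per-week rate i satisfies (1 + i)^52 = 1 + 0.1154.
i = 1.1154^(1/52) − 1 = 0.0021025 = 0.2102%.

0.2102%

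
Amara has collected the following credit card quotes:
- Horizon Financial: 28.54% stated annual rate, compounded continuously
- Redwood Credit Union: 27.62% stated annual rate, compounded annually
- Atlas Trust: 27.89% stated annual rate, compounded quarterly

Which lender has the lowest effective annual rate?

Redwood Credit Union

Horizon Financial: e^0.2854 − 1 = 33.029%
Redwood Credit Union: compounded annually, EAR = 27.620%
Atlas Trust: (1 + 0.2789/4)^4 − 1 = 30.945%
The lowest effective annual rate is Redwood Credit Union at 27.620%.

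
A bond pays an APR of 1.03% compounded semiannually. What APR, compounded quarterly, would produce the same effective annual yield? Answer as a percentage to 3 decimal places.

1.029%

EAR = (1 + 0.0103/2)^2 − 1 = 0.010327.
Solve (1 + r/4)^4 = 1.010327: r/4 = 1.010327^(1/4) − 1 = 0.002572, so r = 0.010287 = 1.029%.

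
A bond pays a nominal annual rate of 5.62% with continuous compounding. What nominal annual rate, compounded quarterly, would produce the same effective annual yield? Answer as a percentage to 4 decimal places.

5.6597%

EAR under continuous compounding: e^0.0562 − 1 = 0.057809.
Solve (1 + r/4)^4 = 1.057809: r/4 = 1.057809^(1/4) − 1 = 0.014149, so r = 0.056597 = 5.6597%.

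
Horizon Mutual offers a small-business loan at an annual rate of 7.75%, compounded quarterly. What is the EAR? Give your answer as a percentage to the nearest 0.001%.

7.978%

EAR = (1 + 0.0775/4)^4 − 1.
= (1 + 0.019375)^4 − 1 = 1.079782 − 1 = 7.978%.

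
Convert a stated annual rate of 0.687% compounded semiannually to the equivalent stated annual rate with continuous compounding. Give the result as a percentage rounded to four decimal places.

EAR = (1 + 0.00687/2)^2 − 1 = 0.006882.
Equivalent continuous rate: r = ln(1 + 0.006882) = 0.006858 = 0.6858%.

0.6858%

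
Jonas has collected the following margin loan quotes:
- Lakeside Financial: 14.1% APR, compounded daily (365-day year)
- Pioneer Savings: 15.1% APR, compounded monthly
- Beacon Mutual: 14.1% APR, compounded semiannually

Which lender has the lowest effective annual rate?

Beacon Mutual

Lakeside Financial: (1 + 0.141/365)^365 − 1 = 15.139%
Pioneer Savings: (1 + 0.151/12)^12 − 1 = 16.190%
Beacon Mutual: (1 + 0.141/2)^2 − 1 = 14.597%
The lowest effective annual rate is Beacon Mutual at 14.597%.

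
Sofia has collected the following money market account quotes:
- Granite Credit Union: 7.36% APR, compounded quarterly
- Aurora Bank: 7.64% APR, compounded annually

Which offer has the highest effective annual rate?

Granite Credit Union: (1 + 0.0736/4)^4 − 1 = 7.566%
Aurora Bank: compounded annually, EAR = 7.640%
The highest effective annual rate is Aurora Bank at 7.640%.

Aurora Bank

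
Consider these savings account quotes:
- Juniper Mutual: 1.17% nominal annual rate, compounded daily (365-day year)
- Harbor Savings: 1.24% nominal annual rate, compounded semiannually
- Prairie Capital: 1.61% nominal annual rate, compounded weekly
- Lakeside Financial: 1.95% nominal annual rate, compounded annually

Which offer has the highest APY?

Lakeside Financial

Juniper Mutual: (1 + 0.0117/365)^365 − 1 = 1.177%
Harbor Savings: (1 + 0.0124/2)^2 − 1 = 1.244%
Prairie Capital: (1 + 0.0161/52)^52 − 1 = 1.623%
Lakeside Financial: compounded annually, EAR = 1.950%
The highest effective annual rate is Lakeside Financial at 1.950%.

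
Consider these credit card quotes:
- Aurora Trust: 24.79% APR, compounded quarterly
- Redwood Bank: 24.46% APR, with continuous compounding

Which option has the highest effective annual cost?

Redwood Bank

Aurora Trust: (1 + 0.2479/4)^4 − 1 = 27.191%
Redwood Bank: e^0.2446 − 1 = 27.711%
The highest effective annual rate is Redwood Bank at 27.711%.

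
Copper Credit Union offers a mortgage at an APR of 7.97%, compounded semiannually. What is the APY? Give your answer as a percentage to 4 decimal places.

8.1288%

EAR = (1 + 0.0797/2)^2 − 1.
= (1 + 0.039850)^2 − 1 = 1.081288 − 1 = 8.1288%.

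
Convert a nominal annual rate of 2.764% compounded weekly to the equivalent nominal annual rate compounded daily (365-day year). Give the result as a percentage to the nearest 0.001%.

EAR = (1 + 0.02764/52)^52 − 1 = 0.028018.
Solve (1 + r/365)^365 = 1.028018: r/365 = 1.028018^(1/365) − 1 = 0.000076, so r = 0.027634 = 2.763%.

2.763%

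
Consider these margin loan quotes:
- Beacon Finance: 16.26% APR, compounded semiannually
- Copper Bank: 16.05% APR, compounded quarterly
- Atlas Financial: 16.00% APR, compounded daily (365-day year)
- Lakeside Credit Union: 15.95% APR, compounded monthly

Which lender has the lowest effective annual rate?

Beacon Finance: (1 + 0.1626/2)^2 − 1 = 16.921%
Copper Bank: (1 + 0.1605/4)^4 − 1 = 17.042%
Atlas Financial: (1 + 0.1600/365)^365 − 1 = 17.347%
Lakeside Credit Union: (1 + 0.1595/12)^12 − 1 = 17.169%
The lowest effective annual rate is Beacon Finance at 16.921%.

Beacon Finance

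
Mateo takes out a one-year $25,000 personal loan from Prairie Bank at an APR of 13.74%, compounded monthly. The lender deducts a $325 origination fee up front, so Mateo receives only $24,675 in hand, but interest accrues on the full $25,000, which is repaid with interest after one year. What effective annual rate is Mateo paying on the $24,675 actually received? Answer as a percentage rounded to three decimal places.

Amount owed after one year: 25,000 × (1 + 0.1374/12)^12 = 25,000 × 1.146392 = $28,659.79.
Effective rate on net proceeds: 28,659.79 / 24,675 − 1 = 0.161491 = 16.149%.

16.149%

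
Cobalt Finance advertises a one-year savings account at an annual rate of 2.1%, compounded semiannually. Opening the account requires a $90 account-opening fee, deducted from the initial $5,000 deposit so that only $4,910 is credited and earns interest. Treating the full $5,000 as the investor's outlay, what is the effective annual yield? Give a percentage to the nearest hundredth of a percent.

Value after one year: 4,910 × (1 + 0.021/2)^2 = 4,910 × 1.021110 = $5,013.65.
Effective yield on the $5,000 outlay: 5,013.65 / 5,000 − 1 = 0.002730 = 0.27%.

0.27%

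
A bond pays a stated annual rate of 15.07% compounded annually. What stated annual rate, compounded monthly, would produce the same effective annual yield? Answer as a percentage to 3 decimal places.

14.119%

Compounded annually, EAR = nominal = 0.150700.
Solve (1 + r/12)^12 = 1.150700: r/12 = 1.150700^(1/12) − 1 = 0.011766, so r = 0.141195 = 14.119%.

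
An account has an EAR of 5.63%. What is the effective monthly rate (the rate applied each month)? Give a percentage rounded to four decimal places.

The per-month rate i satisfies (1 + i)^12 = 1 + 0.0563.
i = 1.0563^(1/12) − 1 = 0.0045748 = 0.4575%.

0.4575%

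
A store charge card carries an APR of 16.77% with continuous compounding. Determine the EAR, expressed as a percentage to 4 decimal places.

18.2582%

With continuous compounding, EAR = e^0.1677 − 1.
e^0.1677 = 1.182582, so EAR = 0.182582 = 18.2582%.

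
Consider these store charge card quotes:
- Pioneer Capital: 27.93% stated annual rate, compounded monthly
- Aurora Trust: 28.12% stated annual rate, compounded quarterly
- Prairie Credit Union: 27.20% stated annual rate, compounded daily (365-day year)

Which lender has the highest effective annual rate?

Pioneer Capital

Pioneer Capital: (1 + 0.2793/12)^12 − 1 = 31.798%
Aurora Trust: (1 + 0.2812/4)^4 − 1 = 31.227%
Prairie Credit Union: (1 + 0.2720/365)^365 − 1 = 31.245%
The highest effective annual rate is Pioneer Capital at 31.798%.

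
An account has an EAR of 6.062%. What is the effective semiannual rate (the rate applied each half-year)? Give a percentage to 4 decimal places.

The per-half-year rate i satisfies (1 + i)^2 = 1 + 0.06062.
i = 1.06062^(1/2) − 1 = 0.0298641 = 2.9864%.

2.9864%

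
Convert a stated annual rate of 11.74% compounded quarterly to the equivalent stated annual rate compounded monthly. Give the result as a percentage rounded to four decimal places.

11.6270%

EAR = (1 + 0.1174/4)^4 − 1 = 0.122670.
Solve (1 + r/12)^12 = 1.122670: r/12 = 1.122670^(1/12) − 1 = 0.009689, so r = 0.116270 = 11.6270%.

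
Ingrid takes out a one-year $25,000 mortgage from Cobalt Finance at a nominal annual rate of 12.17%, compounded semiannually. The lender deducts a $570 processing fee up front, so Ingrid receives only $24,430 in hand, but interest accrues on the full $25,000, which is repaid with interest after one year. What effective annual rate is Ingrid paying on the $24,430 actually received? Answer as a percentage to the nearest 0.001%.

15.166%

Amount owed after one year: 25,000 × (1 + 0.1217/2)^2 = 25,000 × 1.125403 = $28,135.07.
Effective rate on net proceeds: 28,135.07 / 24,430 − 1 = 0.151661 = 15.166%.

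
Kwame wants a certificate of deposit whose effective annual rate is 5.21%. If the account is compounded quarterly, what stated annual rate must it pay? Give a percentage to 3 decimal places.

(1 + r/4)^4 − 1 = 0.0521, so 1 + r/4 = 1.0521^(1/4).
r/4 = 0.012778, so r = 0.051112 = 5.111%.

5.111%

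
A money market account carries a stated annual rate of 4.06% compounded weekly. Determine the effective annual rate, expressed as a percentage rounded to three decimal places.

EAR = (1 + 0.0406/52)^52 − 1.
= 1.041419 − 1 = 4.142%.

4.142%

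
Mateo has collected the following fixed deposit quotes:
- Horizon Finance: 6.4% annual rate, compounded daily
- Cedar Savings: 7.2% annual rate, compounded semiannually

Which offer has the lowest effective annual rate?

Horizon Finance: (1 + 0.064/365)^365 − 1 = 6.609%
Cedar Savings: (1 + 0.072/2)^2 − 1 = 7.330%
The lowest effective annual rate is Horizon Finance at 6.609%.

Horizon Finance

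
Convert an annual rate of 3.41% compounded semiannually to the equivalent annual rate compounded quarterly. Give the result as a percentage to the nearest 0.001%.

3.396%

EAR = (1 + 0.0341/2)^2 − 1 = 0.034391.
Solve (1 + r/4)^4 = 1.034391: r/4 = 1.034391^(1/4) − 1 = 0.008489, so r = 0.033956 = 3.396%.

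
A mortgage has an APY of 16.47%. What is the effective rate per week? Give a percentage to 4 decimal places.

0.2936%

The per-week rate i satisfies (1 + i)^52 = 1 + 0.1647.
i = 1.1647^(1/52) − 1 = 0.0029363 = 0.2936%.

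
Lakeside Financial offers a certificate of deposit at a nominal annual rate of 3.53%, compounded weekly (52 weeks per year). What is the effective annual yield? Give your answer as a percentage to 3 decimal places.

EAR = (1 + 0.0353/52)^52 − 1.
= (1 + 0.000679)^52 − 1 = 1.035918 − 1 = 3.592%.

3.592%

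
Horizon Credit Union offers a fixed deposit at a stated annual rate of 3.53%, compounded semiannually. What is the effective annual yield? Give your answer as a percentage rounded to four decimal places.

3.5612%

EAR = (1 + 0.0353/2)^2 − 1.
= (1 + 0.017650)^2 − 1 = 1.035612 − 1 = 3.5612%.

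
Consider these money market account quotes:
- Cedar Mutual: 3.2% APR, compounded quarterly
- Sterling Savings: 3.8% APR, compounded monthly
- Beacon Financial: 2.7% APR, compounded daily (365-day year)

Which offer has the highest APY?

Cedar Mutual: (1 + 0.032/4)^4 − 1 = 3.239%
Sterling Savings: (1 + 0.038/12)^12 − 1 = 3.867%
Beacon Financial: (1 + 0.027/365)^365 − 1 = 2.737%
The highest effective annual rate is Sterling Savings at 3.867%.

Sterling Savings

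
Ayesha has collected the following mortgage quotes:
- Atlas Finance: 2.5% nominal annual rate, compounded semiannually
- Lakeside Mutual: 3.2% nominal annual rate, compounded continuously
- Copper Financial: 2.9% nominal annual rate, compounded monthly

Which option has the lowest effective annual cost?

Atlas Finance: (1 + 0.025/2)^2 − 1 = 2.516%
Lakeside Mutual: e^0.032 − 1 = 3.252%
Copper Financial: (1 + 0.029/12)^12 − 1 = 2.939%
The lowest effective annual rate is Atlas Finance at 2.516%.

Atlas Finance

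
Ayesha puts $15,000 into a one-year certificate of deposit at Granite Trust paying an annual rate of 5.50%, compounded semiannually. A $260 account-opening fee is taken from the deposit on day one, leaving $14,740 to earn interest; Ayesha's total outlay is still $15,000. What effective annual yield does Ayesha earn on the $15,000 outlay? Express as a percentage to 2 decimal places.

Value after one year: 14,740 × (1 + 0.0550/2)^2 = 14,740 × 1.055756 = $15,561.85.
Effective yield on the $15,000 outlay: 15,561.85 / 15,000 − 1 = 0.037456 = 3.75%.

3.75%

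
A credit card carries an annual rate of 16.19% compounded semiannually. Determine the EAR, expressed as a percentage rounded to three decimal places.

EAR = (1 + 0.1619/2)^2 − 1.
= 1.168453 − 1 = 16.845%.

16.845%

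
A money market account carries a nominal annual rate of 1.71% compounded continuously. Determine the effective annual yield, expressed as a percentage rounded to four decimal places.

With continuous compounding, EAR = e^0.0171 − 1.
e^0.0171 = 1.017247, so EAR = 0.017247 = 1.7247%.

1.7247%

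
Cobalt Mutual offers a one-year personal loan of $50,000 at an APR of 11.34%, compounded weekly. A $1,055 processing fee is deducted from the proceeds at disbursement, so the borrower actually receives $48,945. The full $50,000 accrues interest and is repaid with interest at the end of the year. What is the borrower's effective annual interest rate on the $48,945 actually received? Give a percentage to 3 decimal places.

14.408%

Amount owed after one year: 50,000 × (1 + 0.1134/52)^52 = 50,000 × 1.119942 = $55,997.08.
Effective rate on net proceeds: 55,997.08 / 48,945 − 1 = 0.144082 = 14.408%.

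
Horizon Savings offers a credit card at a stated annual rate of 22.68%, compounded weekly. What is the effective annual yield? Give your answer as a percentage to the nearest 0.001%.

EAR = (1 + 0.2268/52)^52 − 1.
= 1.253960 − 1 = 25.396%.

25.396%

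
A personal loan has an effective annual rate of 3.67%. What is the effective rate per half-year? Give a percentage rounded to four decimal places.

1.8185%

The per-half-year rate i satisfies (1 + i)^2 = 1 + 0.0367.
i = 1.0367^(1/2) − 1 = 0.0181847 = 1.8185%.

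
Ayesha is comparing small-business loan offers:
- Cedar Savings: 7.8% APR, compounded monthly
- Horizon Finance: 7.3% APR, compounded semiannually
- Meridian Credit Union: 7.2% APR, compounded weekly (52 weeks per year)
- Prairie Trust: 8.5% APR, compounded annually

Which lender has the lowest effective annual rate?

Horizon Finance

Cedar Savings: (1 + 0.078/12)^12 − 1 = 8.085%
Horizon Finance: (1 + 0.073/2)^2 − 1 = 7.433%
Meridian Credit Union: (1 + 0.072/52)^52 − 1 = 7.460%
Prairie Trust: compounded annually, EAR = 8.500%
The lowest effective annual rate is Horizon Finance at 7.433%.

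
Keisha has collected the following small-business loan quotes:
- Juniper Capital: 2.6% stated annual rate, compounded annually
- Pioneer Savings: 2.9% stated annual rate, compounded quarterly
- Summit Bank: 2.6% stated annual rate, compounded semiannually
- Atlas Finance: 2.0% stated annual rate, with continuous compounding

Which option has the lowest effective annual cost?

Juniper Capital: compounded annually, EAR = 2.600%
Pioneer Savings: (1 + 0.029/4)^4 − 1 = 2.932%
Summit Bank: (1 + 0.026/2)^2 − 1 = 2.617%
Atlas Finance: e^0.020 − 1 = 2.020%
The lowest effective annual rate is Atlas Finance at 2.020%.

Atlas Finance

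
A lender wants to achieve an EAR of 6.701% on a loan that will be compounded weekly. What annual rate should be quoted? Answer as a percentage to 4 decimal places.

6.4901%

(1 + r/52)^52 − 1 = 0.06701, so 1 + r/52 = 1.06701^(1/52).
r/52 = 0.001248, so r = 0.064901 = 6.4901%.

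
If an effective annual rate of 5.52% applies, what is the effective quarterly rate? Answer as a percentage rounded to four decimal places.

1.3523%

The per-quarter rate i satisfies (1 + i)^4 = 1 + 0.0552.
i = 1.0552^(1/4) − 1 = 0.0135232 = 1.3523%.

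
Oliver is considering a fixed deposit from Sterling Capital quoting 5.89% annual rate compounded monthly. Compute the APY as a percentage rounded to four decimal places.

6.0516%

EAR = (1 + 0.0589/12)^12 − 1.
= 1.060516 − 1 = 6.0516%.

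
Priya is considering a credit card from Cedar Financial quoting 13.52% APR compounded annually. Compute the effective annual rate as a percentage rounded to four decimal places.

13.5200%

Annual compounding means the effective rate equals the nominal rate: 13.5200%.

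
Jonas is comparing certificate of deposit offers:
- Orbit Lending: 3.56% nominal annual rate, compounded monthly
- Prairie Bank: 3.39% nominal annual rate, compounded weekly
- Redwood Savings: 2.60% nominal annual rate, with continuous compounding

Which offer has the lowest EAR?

Orbit Lending: (1 + 0.0356/12)^12 − 1 = 3.619%
Prairie Bank: (1 + 0.0339/52)^52 − 1 = 3.447%
Redwood Savings: e^0.0260 − 1 = 2.634%
The lowest effective annual rate is Redwood Savings at 2.634%.

Redwood Savings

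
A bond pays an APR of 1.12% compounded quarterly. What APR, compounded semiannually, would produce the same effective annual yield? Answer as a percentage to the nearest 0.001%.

EAR = (1 + 0.0112/4)^4 − 1 = 0.011247.
Solve (1 + r/2)^2 = 1.011247: r/2 = 1.011247^(1/2) − 1 = 0.005608, so r = 0.011216 = 1.122%.

1.122%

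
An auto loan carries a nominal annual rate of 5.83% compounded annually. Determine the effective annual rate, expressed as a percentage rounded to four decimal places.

Annual compounding means the effective rate equals the nominal rate: 5.8300%.

5.8300%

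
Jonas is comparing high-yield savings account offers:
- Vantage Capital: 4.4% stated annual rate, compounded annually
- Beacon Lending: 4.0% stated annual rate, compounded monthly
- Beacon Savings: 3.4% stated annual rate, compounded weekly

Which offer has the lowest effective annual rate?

Beacon Savings

Vantage Capital: compounded annually, EAR = 4.400%
Beacon Lending: (1 + 0.040/12)^12 − 1 = 4.074%
Beacon Savings: (1 + 0.034/52)^52 − 1 = 3.457%
The lowest effective annual rate is Beacon Savings at 3.457%.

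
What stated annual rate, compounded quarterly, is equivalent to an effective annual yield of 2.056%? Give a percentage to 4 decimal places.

2.0403%

(1 + r/4)^4 − 1 = 0.02056, so 1 + r/4 = 1.02056^(1/4).
r/4 = 0.005101, so r = 0.020403 = 2.0403%.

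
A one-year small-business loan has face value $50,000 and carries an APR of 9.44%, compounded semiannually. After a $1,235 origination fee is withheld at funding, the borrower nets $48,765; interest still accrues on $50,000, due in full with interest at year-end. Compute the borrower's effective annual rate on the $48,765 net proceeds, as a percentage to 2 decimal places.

12.44%

Amount owed after one year: 50,000 × (1 + 0.0944/2)^2 = 50,000 × 1.096628 = $54,831.39.
Effective rate on net proceeds: 54,831.39 / 48,765 − 1 = 0.124401 = 12.44%.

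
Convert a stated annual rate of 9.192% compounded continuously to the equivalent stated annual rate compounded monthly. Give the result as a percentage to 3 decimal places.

9.227%

EAR under continuous compounding: e^0.09192 − 1 = 0.096277.
Solve (1 + r/12)^12 = 1.096277: r/12 = 1.096277^(1/12) − 1 = 0.007689, so r = 0.092273 = 9.227%.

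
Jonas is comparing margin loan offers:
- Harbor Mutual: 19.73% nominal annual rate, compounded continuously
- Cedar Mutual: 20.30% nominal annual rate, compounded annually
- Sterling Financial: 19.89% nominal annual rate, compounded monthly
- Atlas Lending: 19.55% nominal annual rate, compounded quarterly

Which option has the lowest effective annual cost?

Cedar Mutual

Harbor Mutual: e^0.1973 − 1 = 21.811%
Cedar Mutual: compounded annually, EAR = 20.300%
Sterling Financial: (1 + 0.1989/12)^12 − 1 = 21.807%
Atlas Lending: (1 + 0.1955/4)^4 − 1 = 21.031%
The lowest effective annual rate is Cedar Mutual at 20.300%.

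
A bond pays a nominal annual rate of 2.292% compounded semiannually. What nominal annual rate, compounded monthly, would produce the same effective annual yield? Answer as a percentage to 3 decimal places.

2.281%

EAR = (1 + 0.02292/2)^2 − 1 = 0.023051.
Solve (1 + r/12)^12 = 1.023051: r/12 = 1.023051^(1/12) − 1 = 0.001901, so r = 0.022811 = 2.281%.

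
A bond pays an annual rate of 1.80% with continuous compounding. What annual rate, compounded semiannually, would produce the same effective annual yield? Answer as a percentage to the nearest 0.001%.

1.808%

EAR under continuous compounding: e^0.0180 − 1 = 0.018163.
Solve (1 + r/2)^2 = 1.018163: r/2 = 1.018163^(1/2) − 1 = 0.009041, so r = 0.018081 = 1.808%.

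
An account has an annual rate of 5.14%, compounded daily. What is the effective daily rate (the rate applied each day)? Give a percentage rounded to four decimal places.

With a nominal annual rate compounded daily, the periodic rate is the nominal rate divided by 365.
i = 0.0514 / 365 = 0.0001408 = 0.0141%.

0.0141%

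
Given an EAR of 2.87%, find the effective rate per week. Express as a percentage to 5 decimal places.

0.05443%

The per-week rate i satisfies (1 + i)^52 = 1 + 0.0287.
i = 1.0287^(1/52) − 1 = 0.0005443 = 0.05443%.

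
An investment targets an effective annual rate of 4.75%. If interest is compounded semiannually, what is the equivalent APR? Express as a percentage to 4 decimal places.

(1 + r/2)^2 − 1 = 0.0475, so 1 + r/2 = 1.0475^(1/2).
r/2 = 0.023474, so r = 0.046949 = 4.6949%.

4.6949%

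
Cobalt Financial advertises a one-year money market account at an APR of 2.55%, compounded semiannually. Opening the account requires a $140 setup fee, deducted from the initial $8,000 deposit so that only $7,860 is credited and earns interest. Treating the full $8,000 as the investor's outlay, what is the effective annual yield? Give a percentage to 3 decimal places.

Value after one year: 7,860 × (1 + 0.0255/2)^2 = 7,860 × 1.025663 = $8,061.71.
Effective yield on the $8,000 outlay: 8,061.71 / 8,000 − 1 = 0.007713 = 0.771%.

0.771%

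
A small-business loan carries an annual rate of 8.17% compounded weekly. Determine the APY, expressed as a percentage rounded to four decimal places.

EAR = (1 + 0.0817/52)^52 − 1.
= (1 + 0.001571)^52 − 1 = 1.085061 − 1 = 8.5061%.

8.5061%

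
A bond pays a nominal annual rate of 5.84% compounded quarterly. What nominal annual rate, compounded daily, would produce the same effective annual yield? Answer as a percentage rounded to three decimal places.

EAR = (1 + 0.0584/4)^4 − 1 = 0.059691.
Solve (1 + r/365)^365 = 1.059691: r/365 = 1.059691^(1/365) − 1 = 0.000159, so r = 0.057982 = 5.798%.

5.798%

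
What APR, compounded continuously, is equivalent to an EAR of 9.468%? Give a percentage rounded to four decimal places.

Continuous: nominal r satisfies e^r − 1 = 0.09468.
r = ln(1 + 0.09468) = ln(1.09468) = 0.090462 = 9.0462%.

9.0462%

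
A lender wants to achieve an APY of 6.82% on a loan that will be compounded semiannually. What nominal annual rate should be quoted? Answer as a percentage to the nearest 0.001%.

6.708%

(1 + r/2)^2 − 1 = 0.0682, so 1 + r/2 = 1.0682^(1/2).
r/2 = 0.033538, so r = 0.067075 = 6.708%.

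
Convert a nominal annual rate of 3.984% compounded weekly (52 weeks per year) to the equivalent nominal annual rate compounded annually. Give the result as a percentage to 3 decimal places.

EAR = (1 + 0.03984/52)^52 − 1 = 0.040628.
Compounded annually, the equivalent nominal rate is the EAR itself: 4.063%.

4.063%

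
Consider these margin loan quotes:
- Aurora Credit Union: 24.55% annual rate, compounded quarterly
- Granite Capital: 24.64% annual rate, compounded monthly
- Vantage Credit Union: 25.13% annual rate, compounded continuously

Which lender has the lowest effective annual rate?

Aurora Credit Union: (1 + 0.2455/4)^4 − 1 = 26.904%
Granite Capital: (1 + 0.2464/12)^12 − 1 = 27.622%
Vantage Credit Union: e^0.2513 − 1 = 28.570%
The lowest effective annual rate is Aurora Credit Union at 26.904%.

Aurora Credit Union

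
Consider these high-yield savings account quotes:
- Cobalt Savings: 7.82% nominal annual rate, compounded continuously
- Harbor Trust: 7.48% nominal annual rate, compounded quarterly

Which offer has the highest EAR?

Cobalt Savings

Cobalt Savings: e^0.0782 − 1 = 8.134%
Harbor Trust: (1 + 0.0748/4)^4 − 1 = 7.692%
The highest effective annual rate is Cobalt Savings at 8.134%.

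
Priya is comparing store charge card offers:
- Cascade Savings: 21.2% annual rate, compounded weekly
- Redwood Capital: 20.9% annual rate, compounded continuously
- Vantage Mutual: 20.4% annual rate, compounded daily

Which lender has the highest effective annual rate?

Cascade Savings

Cascade Savings: (1 + 0.212/52)^52 − 1 = 23.562%
Redwood Capital: e^0.209 − 1 = 23.244%
Vantage Mutual: (1 + 0.204/365)^365 − 1 = 22.623%
The highest effective annual rate is Cascade Savings at 23.562%.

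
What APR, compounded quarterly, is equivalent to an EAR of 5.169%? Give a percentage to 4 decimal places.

5.0717%

(1 + r/4)^4 − 1 = 0.05169, so 1 + r/4 = 1.05169^(1/4).
r/4 = 0.012679, so r = 0.050717 = 5.0717%.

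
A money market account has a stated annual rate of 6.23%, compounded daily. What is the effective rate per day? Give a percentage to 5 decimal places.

With a nominal annual rate compounded daily, the periodic rate is the nominal rate divided by 365.
i = 0.0623 / 365 = 0.0001707 = 0.01707%.

0.01707%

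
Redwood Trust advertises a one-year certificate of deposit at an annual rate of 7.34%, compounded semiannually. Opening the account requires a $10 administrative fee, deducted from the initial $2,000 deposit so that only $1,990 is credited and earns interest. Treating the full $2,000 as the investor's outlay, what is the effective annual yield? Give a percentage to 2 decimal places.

6.94%

Value after one year: 1,990 × (1 + 0.0734/2)^2 = 1,990 × 1.074747 = $2,138.75.
Effective yield on the $2,000 outlay: 2,138.75 / 2,000 − 1 = 0.069373 = 6.94%.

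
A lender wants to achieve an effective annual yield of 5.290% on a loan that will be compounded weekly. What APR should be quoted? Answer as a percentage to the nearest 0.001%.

(1 + r/52)^52 − 1 = 0.05290, so 1 + r/52 = 1.05290^(1/52).
r/52 = 0.000992, so r = 0.051574 = 5.157%.

5.157%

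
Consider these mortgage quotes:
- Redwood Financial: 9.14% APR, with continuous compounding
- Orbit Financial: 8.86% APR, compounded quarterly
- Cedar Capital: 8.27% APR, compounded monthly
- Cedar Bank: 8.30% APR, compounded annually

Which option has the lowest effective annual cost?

Cedar Bank

Redwood Financial: e^0.0914 − 1 = 9.571%
Orbit Financial: (1 + 0.0886/4)^4 − 1 = 9.159%
Cedar Capital: (1 + 0.0827/12)^12 − 1 = 8.591%
Cedar Bank: compounded annually, EAR = 8.300%
The lowest effective annual rate is Cedar Bank at 8.300%.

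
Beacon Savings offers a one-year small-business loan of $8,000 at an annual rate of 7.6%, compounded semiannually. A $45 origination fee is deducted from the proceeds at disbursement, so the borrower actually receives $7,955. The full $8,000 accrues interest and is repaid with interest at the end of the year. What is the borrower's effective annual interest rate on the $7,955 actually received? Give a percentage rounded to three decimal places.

8.354%

Amount owed after one year: 8,000 × (1 + 0.076/2)^2 = 8,000 × 1.077444 = $8,619.55.
Effective rate on net proceeds: 8,619.55 / 7,955 − 1 = 0.083539 = 8.354%.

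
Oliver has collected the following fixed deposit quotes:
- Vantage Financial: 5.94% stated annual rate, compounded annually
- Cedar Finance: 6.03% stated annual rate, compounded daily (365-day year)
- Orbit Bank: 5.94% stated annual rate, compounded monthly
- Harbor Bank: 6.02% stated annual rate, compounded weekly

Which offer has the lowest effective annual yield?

Vantage Financial: compounded annually, EAR = 5.940%
Cedar Finance: (1 + 0.0603/365)^365 − 1 = 6.215%
Orbit Bank: (1 + 0.0594/12)^12 − 1 = 6.104%
Harbor Bank: (1 + 0.0602/52)^52 − 1 = 6.201%
The lowest effective annual rate is Vantage Financial at 5.940%.

Vantage Financial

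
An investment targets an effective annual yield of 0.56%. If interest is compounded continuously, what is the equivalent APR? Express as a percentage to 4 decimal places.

0.5584%

Continuous: nominal r satisfies e^r − 1 = 0.0056.
r = ln(1 + 0.0056) = ln(1.0056) = 0.005584 = 0.5584%.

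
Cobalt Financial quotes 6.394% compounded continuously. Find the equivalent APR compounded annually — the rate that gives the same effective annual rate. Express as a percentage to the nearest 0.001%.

6.603%

EAR under continuous compounding: e^0.06394 − 1 = 0.066028.
Compounded annually, the equivalent nominal rate is the EAR itself: 6.603%.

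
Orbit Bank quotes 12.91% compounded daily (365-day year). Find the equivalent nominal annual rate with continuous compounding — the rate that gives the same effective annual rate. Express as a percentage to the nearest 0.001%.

EAR = (1 + 0.1291/365)^365 − 1 = 0.137778.
Equivalent continuous rate: r = ln(1 + 0.137778) = 0.129077 = 12.908%.

12.908%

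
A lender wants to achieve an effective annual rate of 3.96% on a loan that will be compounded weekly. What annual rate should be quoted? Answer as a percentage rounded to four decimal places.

(1 + r/52)^52 − 1 = 0.0396, so 1 + r/52 = 1.0396^(1/52).
r/52 = 0.000747, so r = 0.038851 = 3.8851%.

3.8851%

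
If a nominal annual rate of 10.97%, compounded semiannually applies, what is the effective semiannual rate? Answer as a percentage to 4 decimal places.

With a nominal annual rate compounded semiannually, the periodic rate is the nominal rate divided by 2.
i = 0.1097 / 2 = 0.0548500 = 5.4850%.

5.4850%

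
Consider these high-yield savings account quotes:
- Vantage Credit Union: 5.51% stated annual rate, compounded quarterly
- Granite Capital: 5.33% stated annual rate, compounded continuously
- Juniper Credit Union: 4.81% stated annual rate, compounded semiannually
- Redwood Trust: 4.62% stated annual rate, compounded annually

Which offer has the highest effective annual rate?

Vantage Credit Union

Vantage Credit Union: (1 + 0.0551/4)^4 − 1 = 5.625%
Granite Capital: e^0.0533 − 1 = 5.475%
Juniper Credit Union: (1 + 0.0481/2)^2 − 1 = 4.868%
Redwood Trust: compounded annually, EAR = 4.620%
The highest effective annual rate is Vantage Credit Union at 5.625%.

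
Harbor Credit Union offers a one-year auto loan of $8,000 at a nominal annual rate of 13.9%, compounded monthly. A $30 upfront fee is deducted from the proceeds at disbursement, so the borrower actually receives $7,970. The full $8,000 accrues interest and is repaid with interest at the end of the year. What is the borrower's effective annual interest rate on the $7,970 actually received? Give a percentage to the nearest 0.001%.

Amount owed after one year: 8,000 × (1 + 0.139/12)^12 = 8,000 × 1.148206 = $9,185.65.
Effective rate on net proceeds: 9,185.65 / 7,970 − 1 = 0.152528 = 15.253%.

15.253%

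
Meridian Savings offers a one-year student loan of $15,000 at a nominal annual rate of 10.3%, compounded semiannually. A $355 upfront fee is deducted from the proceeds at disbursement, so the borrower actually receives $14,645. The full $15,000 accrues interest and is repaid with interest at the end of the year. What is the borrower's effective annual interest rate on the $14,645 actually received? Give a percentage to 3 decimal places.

Amount owed after one year: 15,000 × (1 + 0.103/2)^2 = 15,000 × 1.105652 = $16,584.78.
Effective rate on net proceeds: 16,584.78 / 14,645 − 1 = 0.132454 = 13.245%.

13.245%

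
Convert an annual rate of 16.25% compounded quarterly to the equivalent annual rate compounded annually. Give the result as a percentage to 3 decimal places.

17.267%

EAR = (1 + 0.1625/4)^4 − 1 = 0.172673.
Compounded annually, the equivalent nominal rate is the EAR itself: 17.267%.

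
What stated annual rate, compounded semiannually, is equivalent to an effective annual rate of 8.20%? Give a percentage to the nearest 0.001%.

(1 + r/2)^2 − 1 = 0.0820, so 1 + r/2 = 1.0820^(1/2).
r/2 = 0.040192, so r = 0.080385 = 8.038%.

8.038%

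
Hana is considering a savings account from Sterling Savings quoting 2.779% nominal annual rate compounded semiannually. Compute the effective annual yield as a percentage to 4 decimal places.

EAR = (1 + 0.02779/2)^2 − 1.
= (1 + 0.013895)^2 − 1 = 1.027983 − 1 = 2.7983%.

2.7983%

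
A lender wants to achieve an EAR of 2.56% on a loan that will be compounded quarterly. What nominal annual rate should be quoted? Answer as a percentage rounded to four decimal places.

2.5358%

(1 + r/4)^4 − 1 = 0.0256, so 1 + r/4 = 1.0256^(1/4).
r/4 = 0.006339, so r = 0.025358 = 2.5358%.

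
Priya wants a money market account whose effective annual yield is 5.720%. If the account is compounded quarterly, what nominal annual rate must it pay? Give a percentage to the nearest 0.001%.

5.601%

(1 + r/4)^4 − 1 = 0.05720, so 1 + r/4 = 1.05720^(1/4).
r/4 = 0.014003, so r = 0.056012 = 5.601%.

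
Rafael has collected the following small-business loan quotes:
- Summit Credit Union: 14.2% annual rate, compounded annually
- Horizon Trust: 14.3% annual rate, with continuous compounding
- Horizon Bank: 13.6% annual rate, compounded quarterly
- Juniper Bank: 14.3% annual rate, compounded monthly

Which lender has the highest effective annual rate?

Summit Credit Union: compounded annually, EAR = 14.200%
Horizon Trust: e^0.143 − 1 = 15.373%
Horizon Bank: (1 + 0.136/4)^4 − 1 = 14.309%
Juniper Bank: (1 + 0.143/12)^12 − 1 = 15.275%
The highest effective annual rate is Horizon Trust at 15.373%.

Horizon Trust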